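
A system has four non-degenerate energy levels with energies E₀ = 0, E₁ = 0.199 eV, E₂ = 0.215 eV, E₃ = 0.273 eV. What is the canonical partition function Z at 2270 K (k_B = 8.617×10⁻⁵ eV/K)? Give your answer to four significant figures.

Z = 1.942

k_BT = 8.617×10⁻⁵ × 2270 K = 0.195606 eV.
Eᵢ/kT = 0, 1.01735, 1.09915, 1.39566.
Z = Σ e^(−Eᵢ/kT) = e^(−0) + e^(−1.01735) + e^(−1.09915) + e^(−1.39566) = 1.00000 + 0.361552 + 0.333154 + 0.247670 = 1.94238.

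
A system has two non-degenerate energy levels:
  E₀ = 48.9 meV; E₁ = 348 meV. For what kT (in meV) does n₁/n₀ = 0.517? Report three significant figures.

453 meV

n₁/n₀ = exp[−(E₁−E₀)/kT] = 0.517.
⇒ (E₁−E₀)/kT = ln(1/0.517) = ln(1.9342) = 0.65969.
kT = 299.1 meV / 0.65969 = 453 meV.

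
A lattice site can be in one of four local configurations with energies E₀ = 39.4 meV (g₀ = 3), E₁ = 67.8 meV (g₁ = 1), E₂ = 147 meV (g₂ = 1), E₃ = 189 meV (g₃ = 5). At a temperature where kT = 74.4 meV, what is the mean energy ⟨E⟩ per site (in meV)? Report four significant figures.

70.98 meV

Eᵢ/kT = 0.529570, 0.911290, 1.97581, 2.54032.
Z = Σ gᵢe^(−Eᵢ/kT) = 3·e^(−0.529570) + 1·e^(−0.911290) + 1·e^(−1.97581) + 5·e^(−2.54032) = 1.76657 + 0.402005 + 0.138649 + 0.394206 = 2.70143.
⟨E⟩ = Σ Eᵢ gᵢe^(−Eᵢ/kT) / Z = (39.4·1.76657 + 67.8·0.402005 + 147·0.138649 + 189·0.394206) / 2.70143 = 70.98 meV.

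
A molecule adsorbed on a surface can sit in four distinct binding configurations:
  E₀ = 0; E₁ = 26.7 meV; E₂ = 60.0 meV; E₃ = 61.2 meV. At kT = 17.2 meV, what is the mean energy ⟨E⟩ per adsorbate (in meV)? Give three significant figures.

Eᵢ/kT = 0, 1.5523, 3.4884, 3.5581.
Z = Σ e^(−Eᵢ/kT) = e^(−0) + e^(−1.5523) + e^(−3.4884) + e^(−3.5581) = 1.0000 + 0.21176 + 0.030550 + 0.028493 = 1.2708.
⟨E⟩ = Σ Eᵢ e^(−Eᵢ/kT) / Z = (0·1.0000 + 26.7·0.21176 + 60.0·0.030550 + 61.2·0.028493) / 1.2708 = 7.26 meV.

7.26 meV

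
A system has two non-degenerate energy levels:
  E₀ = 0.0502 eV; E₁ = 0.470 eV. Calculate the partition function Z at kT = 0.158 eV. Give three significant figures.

Z = 0.779

Eᵢ/kT = 0.31772, 2.9747.
Z = Σ e^(−Eᵢ/kT) = e^(−0.31772) + e^(−2.9747) = 0.72781 + 0.051063 = 0.77887.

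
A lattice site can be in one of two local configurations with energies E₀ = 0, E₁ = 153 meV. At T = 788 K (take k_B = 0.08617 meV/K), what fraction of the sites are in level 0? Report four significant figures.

k_BT = 0.08617 × 788 K = 67.9020 meV.
Eᵢ/kT = 0, 2.25325.
Z = Σ e^(−Eᵢ/kT) = e^(−0) + e^(−2.25325) = 1.00000 + 0.105057 = 1.10506.
P₀ = e^(−E₀/kT) / Z = 1.00000/1.10506 = 0.9049.

0.9049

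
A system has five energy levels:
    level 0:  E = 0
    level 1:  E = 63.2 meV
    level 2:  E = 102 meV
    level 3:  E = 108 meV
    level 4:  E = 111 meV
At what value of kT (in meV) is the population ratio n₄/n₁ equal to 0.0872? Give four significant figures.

19.59 meV

n₄/n₁ = exp[−(E₄−E₁)/kT] = 0.0872.
⇒ (E₄−E₁)/kT = ln(1/0.0872) = ln(11.4679) = 2.43955.
kT = 47.8 meV / 2.43955 = 19.59 meV.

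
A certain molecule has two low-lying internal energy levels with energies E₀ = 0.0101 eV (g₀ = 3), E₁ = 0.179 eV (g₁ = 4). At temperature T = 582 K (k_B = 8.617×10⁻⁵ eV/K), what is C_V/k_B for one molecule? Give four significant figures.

0.4764

k_BT = 8.617×10⁻⁵ × 582 K = 0.0501509 eV.
Eᵢ/kT = 0.201392, 3.56923.
Z = Σ gᵢe^(−Eᵢ/kT) = 3·e^(−0.201392) + 4·e^(−3.56923) = 2.45278 + 0.112710 = 2.56549.
⟨E⟩ = 0.0175203 eV, ⟨E²⟩ = 0.00150519 eV².
C_V/k_B = (⟨E²⟩ − ⟨E⟩²)/(kT)² = (0.00150519 − 0.000306961)/0.00251511 = 0.4764.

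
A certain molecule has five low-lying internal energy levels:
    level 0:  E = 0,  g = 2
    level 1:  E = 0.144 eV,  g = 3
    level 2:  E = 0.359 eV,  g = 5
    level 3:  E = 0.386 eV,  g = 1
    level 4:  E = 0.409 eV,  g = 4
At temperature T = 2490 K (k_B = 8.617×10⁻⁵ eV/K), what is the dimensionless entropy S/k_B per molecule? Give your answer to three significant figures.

k_BT = 8.617×10⁻⁵ × 2490 K = 0.21456 eV.
Eᵢ/kT = 0, 0.67114, 1.6732, 1.7990, 1.9062.
Z = Σ gᵢe^(−Eᵢ/kT) = 2·e^(−0) + 3·e^(−0.67114) + 5·e^(−1.6732) + 1·e^(−1.7990) + 4·e^(−1.9062) = 2.0000 + 1.5334 + 0.93823 + 0.16546 + 0.59458 = 5.2317.
⟨E⟩ = Σ EᵢPᵢ = 0.16528 eV.
S/k_B = ln Z + ⟨E⟩/kT = ln(5.2317) + 0.16528/0.21456 = 1.6547 + 0.77032 = 2.43.

2.43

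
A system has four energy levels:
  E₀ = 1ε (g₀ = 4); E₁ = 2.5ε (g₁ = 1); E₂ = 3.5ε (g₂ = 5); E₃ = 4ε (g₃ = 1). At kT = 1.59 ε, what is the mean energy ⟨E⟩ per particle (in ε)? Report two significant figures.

1.7 ε

Eᵢ/kT = 0.6289, 1.572, 2.201, 2.516.
Z = Σ gᵢe^(−Eᵢ/kT) = 4·e^(−0.6289) + 1·e^(−1.572) + 5·e^(−2.201) + 1·e^(−2.516) = 2.133 + 0.2076 + 0.5535 + 0.08078 = 2.975.
⟨E⟩ = Σ Eᵢ gᵢe^(−Eᵢ/kT) / Z = (1·2.133 + 2.5·0.2076 + 3.5·0.5535 + 4·0.08078) / 2.975 = 1.7 ε.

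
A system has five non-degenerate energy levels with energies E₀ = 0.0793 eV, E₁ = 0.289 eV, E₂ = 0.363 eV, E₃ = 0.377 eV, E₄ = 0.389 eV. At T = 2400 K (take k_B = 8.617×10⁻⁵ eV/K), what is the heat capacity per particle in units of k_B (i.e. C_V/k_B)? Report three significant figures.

0.438

k_BT = 8.617×10⁻⁵ × 2400 K = 0.20681 eV.
Eᵢ/kT = 0.38344, 1.3974, 1.7552, 1.8229, 1.8810.
Z = Σ e^(−Eᵢ/kT) = e^(−0.38344) + e^(−1.3974) + e^(−1.7552) + e^(−1.8229) + e^(−1.8810) = 0.68151 + 0.24724 + 0.17287 + 0.16156 + 0.15244 = 1.4156.
⟨E⟩ = 0.21790 eV, ⟨E²⟩ = 0.066222 eV².
C_V/k_B = (⟨E²⟩ − ⟨E⟩²)/(kT)² = (0.066222 − 0.047480)/0.042770 = 0.438.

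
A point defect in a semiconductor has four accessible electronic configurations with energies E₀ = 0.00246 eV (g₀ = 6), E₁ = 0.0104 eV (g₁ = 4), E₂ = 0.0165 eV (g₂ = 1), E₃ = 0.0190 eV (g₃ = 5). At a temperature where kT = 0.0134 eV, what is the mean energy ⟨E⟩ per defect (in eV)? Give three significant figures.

0.00711 eV

Eᵢ/kT = 0.18358, 0.77612, 1.2313, 1.4179.
Z = Σ gᵢe^(−Eᵢ/kT) = 6·e^(−0.18358) + 4·e^(−0.77612) + 1·e^(−1.2313) + 5·e^(−1.4179) = 4.9937 + 1.8408 + 0.29191 + 1.2111 = 8.3375.
⟨E⟩ = Σ Eᵢ gᵢe^(−Eᵢ/kT) / Z = (0.00246·4.9937 + 0.0104·1.8408 + 0.0165·0.29191 + 0.0190·1.2111) / 8.3375 = 0.00711 eV.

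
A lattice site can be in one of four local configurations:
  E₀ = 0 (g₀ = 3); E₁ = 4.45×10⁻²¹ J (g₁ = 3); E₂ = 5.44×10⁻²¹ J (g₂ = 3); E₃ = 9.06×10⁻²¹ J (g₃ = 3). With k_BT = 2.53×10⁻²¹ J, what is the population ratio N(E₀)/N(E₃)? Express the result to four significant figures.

n₀/n₃ = (g₀/g₃) exp[−(E₀−E₃)/kT] = (3/3) × exp(−(-9.06 ×10⁻²¹ J)/(2.53 ×10⁻²¹ J)) = (3/3) × exp(3.58103) = 35.91.

35.91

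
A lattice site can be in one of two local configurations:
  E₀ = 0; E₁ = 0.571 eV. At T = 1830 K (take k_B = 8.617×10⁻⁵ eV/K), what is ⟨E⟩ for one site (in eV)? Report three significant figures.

k_BT = 8.617×10⁻⁵ × 1830 K = 0.15769 eV.
Eᵢ/kT = 0, 3.6210.
Z = Σ e^(−Eᵢ/kT) = e^(−0) + e^(−3.6210) = 1.0000 + 0.026756 = 1.0268.
⟨E⟩ = Σ Eᵢ e^(−Eᵢ/kT) / Z = (0·1.0000 + 0.571·0.026756) / 1.0268 = 0.0149 eV.

0.0149 eV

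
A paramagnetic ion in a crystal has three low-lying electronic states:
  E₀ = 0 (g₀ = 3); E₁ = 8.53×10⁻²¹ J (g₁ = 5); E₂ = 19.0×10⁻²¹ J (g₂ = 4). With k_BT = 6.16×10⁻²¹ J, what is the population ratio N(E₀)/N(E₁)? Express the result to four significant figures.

n₀/n₁ = (g₀/g₁) exp[−(E₀−E₁)/kT] = (3/5) × exp(−(-8.53 ×10⁻²¹ J)/(6.16 ×10⁻²¹ J)) = (3/5) × exp(1.38474) = 2.396.

2.396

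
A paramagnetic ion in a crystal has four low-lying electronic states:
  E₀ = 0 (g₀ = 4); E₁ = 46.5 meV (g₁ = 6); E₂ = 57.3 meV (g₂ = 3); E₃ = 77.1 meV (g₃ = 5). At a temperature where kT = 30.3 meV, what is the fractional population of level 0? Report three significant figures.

Eᵢ/kT = 0, 1.5347, 1.8911, 2.5446.
Z = Σ gᵢe^(−Eᵢ/kT) = 4·e^(−0) + 6·e^(−1.5347) + 3·e^(−1.8911) + 5·e^(−2.5446) = 4.0000 + 1.2931 + 0.45272 + 0.39252 = 6.1383.
P₀ = g₀ e^(−E₀/kT) / Z = 4.0000/6.1383 = 0.652.

0.652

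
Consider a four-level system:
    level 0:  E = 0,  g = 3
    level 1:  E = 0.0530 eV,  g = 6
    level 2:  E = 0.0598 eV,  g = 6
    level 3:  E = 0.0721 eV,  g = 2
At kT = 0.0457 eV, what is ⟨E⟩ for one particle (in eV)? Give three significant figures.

Eᵢ/kT = 0, 1.1597, 1.3085, 1.5777.
Z = Σ gᵢe^(−Eᵢ/kT) = 3·e^(−0) + 6·e^(−1.1597) + 6·e^(−1.3085) + 2·e^(−1.5777) = 3.0000 + 1.8815 + 1.6214 + 0.41290 = 6.9158.
⟨E⟩ = Σ Eᵢ gᵢe^(−Eᵢ/kT) / Z = (0·3.0000 + 0.0530·1.8815 + 0.0598·1.6214 + 0.0721·0.41290) / 6.9158 = 0.0327 eV.

0.0327 eV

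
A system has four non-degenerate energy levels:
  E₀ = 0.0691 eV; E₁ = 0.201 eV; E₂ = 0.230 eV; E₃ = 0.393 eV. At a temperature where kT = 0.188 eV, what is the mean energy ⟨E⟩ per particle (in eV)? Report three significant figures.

Eᵢ/kT = 0.36755, 1.0691, 1.2234, 2.0904.
Z = Σ e^(−Eᵢ/kT) = e^(−0.36755) + e^(−1.0691) + e^(−1.2234) + e^(−2.0904) = 0.69243 + 0.34332 + 0.29423 + 0.12364 = 1.4536.
⟨E⟩ = Σ Eᵢ e^(−Eᵢ/kT) / Z = (0.0691·0.69243 + 0.201·0.34332 + 0.230·0.29423 + 0.393·0.12364) / 1.4536 = 0.160 eV.

0.160 eV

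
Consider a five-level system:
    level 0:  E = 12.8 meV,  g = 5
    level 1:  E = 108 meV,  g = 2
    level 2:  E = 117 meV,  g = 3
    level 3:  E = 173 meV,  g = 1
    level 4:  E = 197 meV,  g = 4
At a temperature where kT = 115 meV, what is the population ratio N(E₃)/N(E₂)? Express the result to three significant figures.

n₃/n₂ = (g₃/g₂) exp[−(E₃−E₂)/kT] = (1/3) × exp(−(56 meV)/(115 meV)) = (1/3) × exp(-0.48696) = 0.205.

0.205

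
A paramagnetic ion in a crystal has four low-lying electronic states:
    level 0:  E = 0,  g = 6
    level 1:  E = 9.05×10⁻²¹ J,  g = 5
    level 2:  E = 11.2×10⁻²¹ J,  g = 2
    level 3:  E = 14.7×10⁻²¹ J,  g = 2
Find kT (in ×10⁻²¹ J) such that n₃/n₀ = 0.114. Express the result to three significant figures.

13.7 ×10⁻²¹ J

n₃/n₀ = (g₃/g₀) exp[−(E₃−E₀)/kT] = 0.114.
⇒ (E₃−E₀)/kT = ln((2/6)/0.114) = ln(2.9240) = 1.0730.
kT = 14.7 ×10⁻²¹ J / 1.0730 = 13.7 ×10⁻²¹ J.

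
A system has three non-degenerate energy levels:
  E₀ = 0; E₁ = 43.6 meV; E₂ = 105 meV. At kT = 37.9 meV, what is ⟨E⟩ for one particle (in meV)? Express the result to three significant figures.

14.8 meV

Eᵢ/kT = 0, 1.1504, 2.7704.
Z = Σ e^(−Eᵢ/kT) = e^(−0) + e^(−1.1504) + e^(−2.7704) = 1.0000 + 0.31651 + 0.062637 = 1.3791.
⟨E⟩ = Σ Eᵢ e^(−Eᵢ/kT) / Z = (0·1.0000 + 43.6·0.31651 + 105·0.062637) / 1.3791 = 14.8 meV.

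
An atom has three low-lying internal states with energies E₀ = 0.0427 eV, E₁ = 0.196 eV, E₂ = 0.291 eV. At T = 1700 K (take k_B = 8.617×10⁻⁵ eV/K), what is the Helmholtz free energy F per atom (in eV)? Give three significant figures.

-0.0201 eV

k_BT = 8.617×10⁻⁵ × 1700 K = 0.14649 eV.
Eᵢ/kT = 0.29149, 1.3380, 1.9865.
Z = Σ e^(−Eᵢ/kT) = e^(−0.29149) + e^(−1.3380) + e^(−1.9865) = 0.74715 + 0.26237 + 0.13717 = 1.1467.
F = −kT ln Z = −0.14649 × ln(1.1467) = −0.14649 × 0.13689 = -0.0201 eV.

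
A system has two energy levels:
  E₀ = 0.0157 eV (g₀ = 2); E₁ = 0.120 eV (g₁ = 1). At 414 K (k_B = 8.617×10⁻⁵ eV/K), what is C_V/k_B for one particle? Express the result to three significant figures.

k_BT = 8.617×10⁻⁵ × 414 K = 0.035674 eV.
Eᵢ/kT = 0.44010, 3.3638.
Z = Σ gᵢe^(−Eᵢ/kT) = 2·e^(−0.44010) + 1·e^(−3.3638) = 1.2879 + 0.034604 = 1.3225.
⟨E⟩ = 0.018429 eV, ⟨E²⟩ = 0.00061683 eV².
C_V/k_B = (⟨E²⟩ − ⟨E⟩²)/(kT)² = (0.00061683 − 0.00033963)/0.0012726 = 0.218.

0.218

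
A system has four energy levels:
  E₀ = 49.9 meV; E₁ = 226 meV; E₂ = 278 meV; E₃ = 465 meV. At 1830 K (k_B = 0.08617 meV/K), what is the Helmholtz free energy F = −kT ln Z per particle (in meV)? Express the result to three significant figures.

k_BT = 0.08617 × 1830 K = 157.69 meV.
Eᵢ/kT = 0.31644, 1.4332, 1.7630, 2.9488.
Z = Σ e^(−Eᵢ/kT) = e^(−0.31644) + e^(−1.4332) + e^(−1.7630) + e^(−2.9488) = 0.72874 + 0.23854 + 0.17153 + 0.052403 = 1.1912.
F = −kT ln Z = −157.69 × ln(1.1912) = −157.69 × 0.17496 = -27.6 meV.

-27.6 meV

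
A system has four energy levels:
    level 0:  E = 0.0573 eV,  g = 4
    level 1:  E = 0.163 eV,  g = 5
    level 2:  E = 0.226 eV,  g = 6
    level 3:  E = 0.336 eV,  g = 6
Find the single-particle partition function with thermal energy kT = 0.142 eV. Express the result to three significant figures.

Eᵢ/kT = 0.40352, 1.1479, 1.5915, 2.3662.
Z = Σ gᵢe^(−Eᵢ/kT) = 4·e^(−0.40352) + 5·e^(−1.1479) + 6·e^(−1.5915) + 6·e^(−2.3662) = 2.6719 + 1.5865 + 1.2217 + 0.56302 = 6.0431.

Z = 6.04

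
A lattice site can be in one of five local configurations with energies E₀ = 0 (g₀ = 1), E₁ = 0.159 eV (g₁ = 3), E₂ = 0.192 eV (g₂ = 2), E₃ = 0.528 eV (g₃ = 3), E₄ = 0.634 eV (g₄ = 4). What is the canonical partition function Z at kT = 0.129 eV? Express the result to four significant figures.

Z = 2.406

Eᵢ/kT = 0, 1.23256, 1.48837, 4.09302, 4.91473.
Z = Σ gᵢe^(−Eᵢ/kT) = 1·e^(−0) + 3·e^(−1.23256) + 2·e^(−1.48837) + 3·e^(−4.09302) + 4·e^(−4.91473) = 1.00000 + 0.874636 + 0.451481 + 0.0500663 + 0.0293508 = 2.40553.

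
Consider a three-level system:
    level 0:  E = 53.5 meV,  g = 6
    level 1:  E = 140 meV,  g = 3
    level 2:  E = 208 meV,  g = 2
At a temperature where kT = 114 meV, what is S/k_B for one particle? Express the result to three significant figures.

Eᵢ/kT = 0.46930, 1.2281, 1.8246.
Z = Σ gᵢe^(−Eᵢ/kT) = 6·e^(−0.46930) + 3·e^(−1.2281) + 2·e^(−1.8246) = 3.7526 + 0.87855 + 0.32256 = 4.9537.
⟨E⟩ = Σ EᵢPᵢ = 78.901 meV.
S/k_B = ln Z + ⟨E⟩/kT = ln(4.9537) + 78.901/114 = 1.6001 + 0.69211 = 2.29.

2.29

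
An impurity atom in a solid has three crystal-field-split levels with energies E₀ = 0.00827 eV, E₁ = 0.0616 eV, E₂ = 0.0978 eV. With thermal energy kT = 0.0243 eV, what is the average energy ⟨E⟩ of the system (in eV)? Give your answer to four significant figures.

0.01548 eV

Eᵢ/kT = 0.340329, 2.53498, 4.02469.
Z = Σ e^(−Eᵢ/kT) = e^(−0.340329) + e^(−2.53498) + e^(−4.02469) = 0.711536 + 0.0792633 + 0.0178690 = 0.808668.
⟨E⟩ = Σ Eᵢ e^(−Eᵢ/kT) / Z = (0.00827·0.711536 + 0.0616·0.0792633 + 0.0978·0.0178690) / 0.808668 = 0.01548 eV.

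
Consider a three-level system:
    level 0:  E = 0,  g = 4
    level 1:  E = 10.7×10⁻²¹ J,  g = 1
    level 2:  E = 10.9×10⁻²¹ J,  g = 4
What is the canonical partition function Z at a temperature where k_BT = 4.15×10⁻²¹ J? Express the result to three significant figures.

Z = 4.37

Eᵢ/kT = 0, 2.5783, 2.6265.
Z = Σ gᵢe^(−Eᵢ/kT) = 4·e^(−0) + 1·e^(−2.5783) + 4·e^(−2.6265) = 4.0000 + 0.075903 + 0.28932 = 4.3652.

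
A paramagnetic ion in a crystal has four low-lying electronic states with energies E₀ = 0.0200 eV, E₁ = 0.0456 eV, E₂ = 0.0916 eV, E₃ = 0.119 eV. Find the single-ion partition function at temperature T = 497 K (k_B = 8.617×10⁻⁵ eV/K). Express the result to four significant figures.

k_BT = 8.617×10⁻⁵ × 497 K = 0.0428265 eV.
Eᵢ/kT = 0.467001, 1.06476, 2.13886, 2.77865.
Z = Σ e^(−Eᵢ/kT) = e^(−0.467001) + e^(−1.06476) + e^(−2.13886) + e^(−2.77865) = 0.626879 + 0.344811 + 0.117789 + 0.0621223 = 1.15160.

Z = 1.152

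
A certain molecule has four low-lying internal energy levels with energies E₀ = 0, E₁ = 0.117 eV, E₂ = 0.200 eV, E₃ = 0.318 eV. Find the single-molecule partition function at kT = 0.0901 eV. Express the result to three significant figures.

Eᵢ/kT = 0, 1.2986, 2.2198, 3.5294.
Z = Σ e^(−Eᵢ/kT) = e^(−0) + e^(−1.2986) + e^(−2.2198) + e^(−3.5294) = 1.0000 + 0.27291 + 0.10863 + 0.029323 = 1.4109.

Z = 1.41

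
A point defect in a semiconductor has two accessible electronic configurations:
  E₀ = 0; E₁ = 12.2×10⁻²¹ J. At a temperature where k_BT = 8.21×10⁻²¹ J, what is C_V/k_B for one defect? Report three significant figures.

Eᵢ/kT = 0, 1.4860.
Z = Σ e^(−Eᵢ/kT) = e^(−0) + e^(−1.4860) = 1.0000 + 0.22628 = 1.2263.
⟨E⟩ = 2.2512, ⟨E²⟩ = 27.464.
C_V/k_B = (⟨E²⟩ − ⟨E⟩²)/(kT)² = (27.464 − 5.0679)/67.404 = 0.332.

0.332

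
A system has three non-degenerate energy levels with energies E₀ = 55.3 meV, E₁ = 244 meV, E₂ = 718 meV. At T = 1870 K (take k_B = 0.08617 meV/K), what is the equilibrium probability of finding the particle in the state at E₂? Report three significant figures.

k_BT = 0.08617 × 1870 K = 161.14 meV.
Eᵢ/kT = 0.34318, 1.5142, 4.4558.
Z = Σ e^(−Eᵢ/kT) = e^(−0.34318) + e^(−1.5142) + e^(−4.4558) = 0.70951 + 0.21998 + 0.011611 = 0.94110.
P₂ = e^(−E₂/kT) / Z = 0.011611/0.94110 = 0.0123.

0.0123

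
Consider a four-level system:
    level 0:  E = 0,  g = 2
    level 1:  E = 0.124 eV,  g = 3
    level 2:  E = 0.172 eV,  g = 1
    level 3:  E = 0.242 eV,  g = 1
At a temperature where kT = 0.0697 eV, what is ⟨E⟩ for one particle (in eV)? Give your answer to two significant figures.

0.032 eV

Eᵢ/kT = 0, 1.779, 2.468, 3.472.
Z = Σ gᵢe^(−Eᵢ/kT) = 2·e^(−0) + 3·e^(−1.779) + 1·e^(−2.468) + 1·e^(−3.472) = 2.000 + 0.5064 + 0.08475 + 0.03105 = 2.622.
⟨E⟩ = Σ Eᵢ gᵢe^(−Eᵢ/kT) / Z = (0·2.000 + 0.124·0.5064 + 0.172·0.08475 + 0.242·0.03105) / 2.622 = 0.032 eV.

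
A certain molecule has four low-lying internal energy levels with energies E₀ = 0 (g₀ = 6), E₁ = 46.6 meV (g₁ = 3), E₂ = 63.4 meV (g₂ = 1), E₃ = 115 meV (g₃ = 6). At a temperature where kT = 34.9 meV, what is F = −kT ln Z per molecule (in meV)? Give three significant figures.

-68.8 meV

Eᵢ/kT = 0, 1.3352, 1.8166, 3.2951.
Z = Σ gᵢe^(−Eᵢ/kT) = 6·e^(−0) + 3·e^(−1.3352) + 1·e^(−1.8166) + 6·e^(−3.2951) = 6.0000 + 0.78932 + 0.16258 + 0.22239 = 7.1743.
F = −kT ln Z = −34.9 × ln(7.1743) = −34.9 × 1.9705 = -68.8 meV.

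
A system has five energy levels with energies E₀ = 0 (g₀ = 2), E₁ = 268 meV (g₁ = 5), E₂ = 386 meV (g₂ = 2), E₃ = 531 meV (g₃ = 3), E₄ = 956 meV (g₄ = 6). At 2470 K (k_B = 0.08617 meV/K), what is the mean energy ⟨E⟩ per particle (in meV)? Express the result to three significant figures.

k_BT = 0.08617 × 2470 K = 212.84 meV.
Eᵢ/kT = 0, 1.2592, 1.8136, 2.4948, 4.4916.
Z = Σ gᵢe^(−Eᵢ/kT) = 2·e^(−0) + 5·e^(−1.2592) + 2·e^(−1.8136) + 3·e^(−2.4948) + 6·e^(−4.4916) = 2.0000 + 1.4194 + 0.32613 + 0.24754 + 0.067216 = 4.0603.
⟨E⟩ = Σ Eᵢ gᵢe^(−Eᵢ/kT) / Z = (0·2.0000 + 268·1.4194 + 386·0.32613 + 531·0.24754 + 956·0.067216) / 4.0603 = 173 meV.

173 meV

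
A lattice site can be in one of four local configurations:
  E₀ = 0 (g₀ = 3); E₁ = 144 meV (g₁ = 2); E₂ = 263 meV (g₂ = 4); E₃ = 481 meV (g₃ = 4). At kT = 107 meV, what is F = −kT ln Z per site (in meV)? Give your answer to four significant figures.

-145.8 meV

Eᵢ/kT = 0, 1.34579, 2.45794, 4.49533.
Z = Σ gᵢe^(−Eᵢ/kT) = 3·e^(−0) + 2·e^(−1.34579) + 4·e^(−2.45794) + 4·e^(−4.49533) = 3.00000 + 0.520668 + 0.342445 + 0.0446440 = 3.90776.
F = −kT ln Z = −107 × ln(3.90776) = −107 × 1.36296 = -145.8 meV.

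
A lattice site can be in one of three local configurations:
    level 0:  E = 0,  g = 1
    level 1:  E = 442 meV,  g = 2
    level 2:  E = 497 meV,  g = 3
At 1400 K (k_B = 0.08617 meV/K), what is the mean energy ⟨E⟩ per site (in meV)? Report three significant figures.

42.6 meV

k_BT = 0.08617 × 1400 K = 120.64 meV.
Eᵢ/kT = 0, 3.6638, 4.1197.
Z = Σ gᵢe^(−Eᵢ/kT) = 1·e^(−0) + 2·e^(−3.6638) + 3·e^(−4.1197) = 1.0000 + 0.051270 + 0.048748 = 1.1000.
⟨E⟩ = Σ Eᵢ gᵢe^(−Eᵢ/kT) / Z = (0·1.0000 + 442·0.051270 + 497·0.048748) / 1.1000 = 42.6 meV.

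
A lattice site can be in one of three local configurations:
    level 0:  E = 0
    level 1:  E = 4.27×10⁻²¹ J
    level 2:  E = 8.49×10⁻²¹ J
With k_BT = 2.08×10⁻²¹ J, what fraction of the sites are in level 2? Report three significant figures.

0.0147

Eᵢ/kT = 0, 2.0529, 4.0817.
Z = Σ e^(−Eᵢ/kT) = e^(−0) + e^(−2.0529) + e^(−4.0817) = 1.0000 + 0.12836 + 0.016879 = 1.1452.
P₂ = e^(−E₂/kT) / Z = 0.016879/1.1452 = 0.0147.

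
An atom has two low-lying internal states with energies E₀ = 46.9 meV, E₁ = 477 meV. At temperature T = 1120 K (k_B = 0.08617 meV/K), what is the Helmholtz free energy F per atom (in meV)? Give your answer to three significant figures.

45.8 meV

k_BT = 0.08617 × 1120 K = 96.510 meV.
Eᵢ/kT = 0.48596, 4.9425.
Z = Σ e^(−Eᵢ/kT) = e^(−0.48596) + e^(−4.9425) = 0.61511 + 0.0071367 = 0.62225.
F = −kT ln Z = −96.510 × ln(0.62225) = −96.510 × -0.47441 = 45.8 meV.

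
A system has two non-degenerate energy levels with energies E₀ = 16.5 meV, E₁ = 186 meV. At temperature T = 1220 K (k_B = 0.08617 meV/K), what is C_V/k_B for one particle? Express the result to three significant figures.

k_BT = 0.08617 × 1220 K = 105.13 meV.
Eᵢ/kT = 0.15695, 1.7692.
Z = Σ e^(−Eᵢ/kT) = e^(−0.15695) + e^(−1.7692) = 0.85475 + 0.17047 = 1.0252.
⟨E⟩ = 44.685 meV, ⟨E²⟩ = 5979.6 meV².
C_V/k_B = (⟨E²⟩ − ⟨E⟩²)/(kT)² = (5979.6 − 1996.7)/11052 = 0.360.

0.360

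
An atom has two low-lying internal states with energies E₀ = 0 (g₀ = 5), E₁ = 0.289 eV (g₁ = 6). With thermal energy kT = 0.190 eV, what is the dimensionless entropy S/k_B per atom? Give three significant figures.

Eᵢ/kT = 0, 1.5211.
Z = Σ gᵢe^(−Eᵢ/kT) = 5·e^(−0) + 6·e^(−1.5211) = 5.0000 + 1.3108 = 6.3108.
⟨E⟩ = Σ EᵢPᵢ = 0.060027 eV.
S/k_B = ln Z + ⟨E⟩/kT = ln(6.3108) + 0.060027/0.190 = 1.8423 + 0.31593 = 2.16.

2.16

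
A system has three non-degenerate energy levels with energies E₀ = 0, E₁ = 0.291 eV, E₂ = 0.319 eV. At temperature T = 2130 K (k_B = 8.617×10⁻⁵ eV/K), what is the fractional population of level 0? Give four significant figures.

k_BT = 8.617×10⁻⁵ × 2130 K = 0.183542 eV.
Eᵢ/kT = 0, 1.58547, 1.73802.
Z = Σ e^(−Eᵢ/kT) = e^(−0) + e^(−1.58547) + e^(−1.73802) = 1.00000 + 0.204851 + 0.175868 = 1.38072.
P₀ = e^(−E₀/kT) / Z = 1.00000/1.38072 = 0.7243.

0.7243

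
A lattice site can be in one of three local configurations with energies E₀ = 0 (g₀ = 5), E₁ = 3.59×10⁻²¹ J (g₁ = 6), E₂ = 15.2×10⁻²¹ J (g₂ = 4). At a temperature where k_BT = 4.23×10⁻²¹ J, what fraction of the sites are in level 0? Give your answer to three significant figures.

Eᵢ/kT = 0, 0.84870, 3.5934.
Z = Σ gᵢe^(−Eᵢ/kT) = 5·e^(−0) + 6·e^(−0.84870) + 4·e^(−3.5934) = 5.0000 + 2.5678 + 0.11002 = 7.6778.
P₀ = g₀ e^(−E₀/kT) / Z = 5.0000/7.6778 = 0.651.

0.651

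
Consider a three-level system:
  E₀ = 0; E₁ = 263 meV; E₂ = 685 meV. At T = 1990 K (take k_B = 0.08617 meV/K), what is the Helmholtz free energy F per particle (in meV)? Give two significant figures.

-36 meV

k_BT = 0.08617 × 1990 K = 171.5 meV.
Eᵢ/kT = 0, 1.534, 3.994.
Z = Σ e^(−Eᵢ/kT) = e^(−0) + e^(−1.534) + e^(−3.994) = 1.000 + 0.2157 + 0.01843 = 1.234.
F = −kT ln Z = −171.5 × ln(1.234) = −171.5 × 0.2103 = -36 meV.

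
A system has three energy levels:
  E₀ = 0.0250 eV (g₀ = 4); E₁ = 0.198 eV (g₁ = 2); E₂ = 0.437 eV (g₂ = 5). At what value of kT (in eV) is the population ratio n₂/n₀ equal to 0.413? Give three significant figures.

n₂/n₀ = (g₂/g₀) exp[−(E₂−E₀)/kT] = 0.413.
⇒ (E₂−E₀)/kT = ln((5/4)/0.413) = ln(3.0266) = 1.1074.
kT = 0.4120 eV / 1.1074 = 0.372 eV.

0.372 eV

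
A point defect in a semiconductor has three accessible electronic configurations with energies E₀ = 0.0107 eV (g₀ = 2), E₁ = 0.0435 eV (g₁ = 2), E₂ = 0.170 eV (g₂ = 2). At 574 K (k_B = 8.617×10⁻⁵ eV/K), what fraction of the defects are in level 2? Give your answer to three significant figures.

0.0257

k_BT = 8.617×10⁻⁵ × 574 K = 0.049462 eV.
Eᵢ/kT = 0.21633, 0.87946, 3.4370.
Z = Σ gᵢe^(−Eᵢ/kT) = 2·e^(−0.21633) + 2·e^(−0.87946) + 2·e^(−3.4370) = 1.6109 + 0.83001 + 0.064322 = 2.5052.
P₂ = g₂ e^(−E₂/kT) / Z = 0.064322/2.5052 = 0.0257.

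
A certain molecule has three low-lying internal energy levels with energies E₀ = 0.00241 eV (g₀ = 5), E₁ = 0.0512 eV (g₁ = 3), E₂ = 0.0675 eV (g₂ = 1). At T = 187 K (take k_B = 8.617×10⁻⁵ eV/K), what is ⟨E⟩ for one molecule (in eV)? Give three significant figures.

k_BT = 8.617×10⁻⁵ × 187 K = 0.016114 eV.
Eᵢ/kT = 0.14956, 3.1774, 4.1889.
Z = Σ gᵢe^(−Eᵢ/kT) = 5·e^(−0.14956) + 3·e^(−3.1774) + 1·e^(−4.1889) = 4.3054 + 0.12508 + 0.015163 = 4.4456.
⟨E⟩ = Σ Eᵢ gᵢe^(−Eᵢ/kT) / Z = (0.00241·4.3054 + 0.0512·0.12508 + 0.0675·0.015163) / 4.4456 = 0.00400 eV.

0.00400 eV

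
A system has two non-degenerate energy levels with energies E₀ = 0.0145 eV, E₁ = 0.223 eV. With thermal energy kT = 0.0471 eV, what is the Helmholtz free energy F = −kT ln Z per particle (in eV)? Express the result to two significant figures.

Eᵢ/kT = 0.3079, 4.735.
Z = Σ e^(−Eᵢ/kT) = e^(−0.3079) + e^(−4.735) = 0.7350 + 0.008782 = 0.7438.
F = −kT ln Z = −0.0471 × ln(0.7438) = −0.0471 × -0.2960 = 0.014 eV.

0.014 eV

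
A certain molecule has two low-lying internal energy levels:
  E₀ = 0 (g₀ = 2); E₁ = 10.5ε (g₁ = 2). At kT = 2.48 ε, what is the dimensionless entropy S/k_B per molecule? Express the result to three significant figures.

Eᵢ/kT = 0, 4.2339.
Z = Σ gᵢe^(−Eᵢ/kT) = 2·e^(−0) + 2·e^(−4.2339) = 2.0000 + 0.028991 = 2.0290.
⟨E⟩ = Σ EᵢPᵢ = 0.15003 ε.
S/k_B = ln Z + ⟨E⟩/kT = ln(2.0290) + 0.15003/2.48 = 0.70754 + 0.060496 = 0.768.

0.768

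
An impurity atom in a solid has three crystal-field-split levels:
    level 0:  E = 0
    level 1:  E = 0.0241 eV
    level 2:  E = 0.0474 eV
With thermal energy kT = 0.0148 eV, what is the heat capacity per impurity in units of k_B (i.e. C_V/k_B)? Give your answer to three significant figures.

Eᵢ/kT = 0, 1.6284, 3.2027.
Z = Σ e^(−Eᵢ/kT) = e^(−0) + e^(−1.6284) + e^(−3.2027) = 1.0000 + 0.19624 + 0.040652 = 1.2369.
⟨E⟩ = 0.0053814 eV, ⟨E²⟩ = 0.00016599 eV².
C_V/k_B = (⟨E²⟩ − ⟨E⟩²)/(kT)² = (0.00016599 − 0.000028959)/0.00021904 = 0.626.

0.626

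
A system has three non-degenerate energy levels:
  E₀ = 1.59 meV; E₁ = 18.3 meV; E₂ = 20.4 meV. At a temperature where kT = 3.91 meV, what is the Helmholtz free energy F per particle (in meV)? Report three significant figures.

Eᵢ/kT = 0.40665, 4.6803, 5.2174.
Z = Σ e^(−Eᵢ/kT) = e^(−0.40665) + e^(−4.6803) + e^(−5.2174) = 0.66588 + 0.0092762 + 0.0054214 = 0.68058.
F = −kT ln Z = −3.91 × ln(0.68058) = −3.91 × -0.38481 = 1.50 meV.

1.50 meV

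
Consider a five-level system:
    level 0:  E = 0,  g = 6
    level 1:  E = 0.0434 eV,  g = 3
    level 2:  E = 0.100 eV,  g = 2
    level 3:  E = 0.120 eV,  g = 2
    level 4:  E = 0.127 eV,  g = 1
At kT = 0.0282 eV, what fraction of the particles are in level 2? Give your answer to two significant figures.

0.0086

Eᵢ/kT = 0, 1.539, 3.546, 4.255, 4.504.
Z = Σ gᵢe^(−Eᵢ/kT) = 6·e^(−0) + 3·e^(−1.539) + 2·e^(−3.546) + 2·e^(−4.255) + 1·e^(−4.504) = 6.000 + 0.6438 + 0.05768 + 0.02839 + 0.01106 = 6.741.
P₂ = g₂ e^(−E₂/kT) / Z = 0.05768/6.741 = 0.0086.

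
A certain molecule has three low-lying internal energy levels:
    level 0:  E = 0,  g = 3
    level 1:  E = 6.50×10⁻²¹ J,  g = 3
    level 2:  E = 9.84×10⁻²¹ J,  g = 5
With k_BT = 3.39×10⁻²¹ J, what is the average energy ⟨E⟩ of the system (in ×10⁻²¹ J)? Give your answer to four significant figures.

Eᵢ/kT = 0, 1.91740, 2.90265.
Z = Σ gᵢe^(−Eᵢ/kT) = 3·e^(−0) + 3·e^(−1.91740) + 5·e^(−2.90265) = 3.00000 + 0.440966 + 0.274388 = 3.71535.
⟨E⟩ = Σ Eᵢ gᵢe^(−Eᵢ/kT) / Z = (0·3.00000 + 6.50·0.440966 + 9.84·0.274388) / 3.71535 = 1.498 ×10⁻²¹ J.

1.498 ×10⁻²¹ J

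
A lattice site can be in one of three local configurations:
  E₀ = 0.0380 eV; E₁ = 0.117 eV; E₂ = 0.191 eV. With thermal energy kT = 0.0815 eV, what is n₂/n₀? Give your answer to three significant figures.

n₂/n₀ = exp[−(E₂−E₀)/kT] = exp(−(0.1530 eV)/(0.0815 eV)) = exp(-1.8773) = 0.153.

0.153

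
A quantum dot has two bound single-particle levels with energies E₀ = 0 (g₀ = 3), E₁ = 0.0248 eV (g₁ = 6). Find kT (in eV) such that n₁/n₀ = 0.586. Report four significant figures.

n₁/n₀ = (g₁/g₀) exp[−(E₁−E₀)/kT] = 0.586.
⇒ (E₁−E₀)/kT = ln((6/3)/0.586) = ln(3.41297) = 1.22758.
kT = 0.0248 eV / 1.22758 = 0.02020 eV.

0.02020 eV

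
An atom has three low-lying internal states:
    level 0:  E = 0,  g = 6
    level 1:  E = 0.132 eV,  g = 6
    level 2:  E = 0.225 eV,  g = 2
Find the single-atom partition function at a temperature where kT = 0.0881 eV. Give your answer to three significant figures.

Eᵢ/kT = 0, 1.4983, 2.5539.
Z = Σ gᵢe^(−Eᵢ/kT) = 6·e^(−0) + 6·e^(−1.4983) + 2·e^(−2.5539) = 6.0000 + 1.3411 + 0.15556 = 7.4967.

Z = 7.50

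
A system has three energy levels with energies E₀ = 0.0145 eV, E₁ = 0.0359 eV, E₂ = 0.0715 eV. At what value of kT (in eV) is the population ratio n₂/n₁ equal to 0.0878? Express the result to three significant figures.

0.0146 eV

n₂/n₁ = exp[−(E₂−E₁)/kT] = 0.0878.
⇒ (E₂−E₁)/kT = ln(1/0.0878) = ln(11.390) = 2.4327.
kT = 0.0356 eV / 2.4327 = 0.0146 eV.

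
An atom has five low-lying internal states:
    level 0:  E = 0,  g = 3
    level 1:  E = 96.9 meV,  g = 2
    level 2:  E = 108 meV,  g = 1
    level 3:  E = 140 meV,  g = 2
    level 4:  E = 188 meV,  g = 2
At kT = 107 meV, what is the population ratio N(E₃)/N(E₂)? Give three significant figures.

1.48

n₃/n₂ = (g₃/g₂) exp[−(E₃−E₂)/kT] = (2/1) × exp(−(32 meV)/(107 meV)) = (2/1) × exp(-0.29907) = 1.48.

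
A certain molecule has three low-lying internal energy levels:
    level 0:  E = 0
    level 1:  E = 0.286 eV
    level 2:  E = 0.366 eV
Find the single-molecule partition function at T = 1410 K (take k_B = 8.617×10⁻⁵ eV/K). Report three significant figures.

k_BT = 8.617×10⁻⁵ × 1410 K = 0.12150 eV.
Eᵢ/kT = 0, 2.3539, 3.0123.
Z = Σ e^(−Eᵢ/kT) = e^(−0) + e^(−2.3539) + e^(−3.0123) = 1.0000 + 0.094998 + 0.049178 = 1.1442.

Z = 1.14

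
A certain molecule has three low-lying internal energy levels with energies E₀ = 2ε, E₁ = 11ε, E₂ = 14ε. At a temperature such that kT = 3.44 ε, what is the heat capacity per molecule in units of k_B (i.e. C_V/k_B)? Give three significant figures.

0.717

Eᵢ/kT = 0.58140, 3.1977, 4.0698.
Z = Σ e^(−Eᵢ/kT) = e^(−0.58140) + e^(−3.1977) + e^(−4.0698) = 0.55912 + 0.040856 + 0.017081 = 0.61706.
⟨E⟩ = 2.9281 ε, ⟨E²⟩ = 17.061 ε².
C_V/k_B = (⟨E²⟩ − ⟨E⟩²)/(kT)² = (17.061 − 8.5738)/11.834 = 0.717.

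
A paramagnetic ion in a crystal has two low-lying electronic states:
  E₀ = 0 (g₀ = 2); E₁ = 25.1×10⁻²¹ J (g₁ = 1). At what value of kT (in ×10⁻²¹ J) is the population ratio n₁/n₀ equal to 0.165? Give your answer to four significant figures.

22.64 ×10⁻²¹ J

n₁/n₀ = (g₁/g₀) exp[−(E₁−E₀)/kT] = 0.165.
⇒ (E₁−E₀)/kT = ln((1/2)/0.165) = ln(3.03030) = 1.10866.
kT = 25.1 ×10⁻²¹ J / 1.10866 = 22.64 ×10⁻²¹ J.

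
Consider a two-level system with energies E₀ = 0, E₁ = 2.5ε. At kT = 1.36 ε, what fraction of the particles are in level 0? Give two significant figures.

Eᵢ/kT = 0, 1.838.
Z = Σ e^(−Eᵢ/kT) = e^(−0) + e^(−1.838) = 1.000 + 0.1591 = 1.159.
P₀ = e^(−E₀/kT) / Z = 1.000/1.159 = 0.86.

0.86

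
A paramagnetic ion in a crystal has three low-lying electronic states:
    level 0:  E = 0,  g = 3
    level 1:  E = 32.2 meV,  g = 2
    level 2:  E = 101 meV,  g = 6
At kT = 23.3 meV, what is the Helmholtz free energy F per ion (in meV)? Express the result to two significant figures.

Eᵢ/kT = 0, 1.382, 4.335.
Z = Σ gᵢe^(−Eᵢ/kT) = 3·e^(−0) + 2·e^(−1.382) + 6·e^(−4.335) = 3.000 + 0.5022 + 0.07861 = 3.581.
F = −kT ln Z = −23.3 × ln(3.581) = −23.3 × 1.276 = -30 meV.

-30 meV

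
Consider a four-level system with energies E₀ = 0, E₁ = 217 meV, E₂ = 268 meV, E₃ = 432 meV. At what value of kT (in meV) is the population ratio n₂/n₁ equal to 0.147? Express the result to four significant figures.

n₂/n₁ = exp[−(E₂−E₁)/kT] = 0.147.
⇒ (E₂−E₁)/kT = ln(1/0.147) = ln(6.80272) = 1.91732.
kT = 51 meV / 1.91732 = 26.60 meV.

26.60 meV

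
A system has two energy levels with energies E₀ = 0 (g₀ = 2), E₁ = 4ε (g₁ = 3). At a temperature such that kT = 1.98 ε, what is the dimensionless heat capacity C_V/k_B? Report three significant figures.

0.565

Eᵢ/kT = 0, 2.0202.
Z = Σ gᵢe^(−Eᵢ/kT) = 2·e^(−0) + 3·e^(−2.0202) = 2.0000 + 0.39789 = 2.3979.
⟨E⟩ = 0.66373 ε, ⟨E²⟩ = 2.6549 ε².
C_V/k_B = (⟨E²⟩ − ⟨E⟩²)/(kT)² = (2.6549 − 0.44054)/3.9204 = 0.565.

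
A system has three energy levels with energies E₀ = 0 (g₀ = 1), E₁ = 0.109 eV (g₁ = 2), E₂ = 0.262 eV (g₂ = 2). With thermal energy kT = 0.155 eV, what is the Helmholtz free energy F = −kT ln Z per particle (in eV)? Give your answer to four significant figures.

-0.1330 eV

Eᵢ/kT = 0, 0.703226, 1.69032.
Z = Σ gᵢe^(−Eᵢ/kT) = 1·e^(−0) + 2·e^(−0.703226) + 2·e^(−1.69032) = 1.00000 + 0.989972 + 0.368921 = 2.35889.
F = −kT ln Z = −0.155 × ln(2.35889) = −0.155 × 0.858191 = -0.1330 eV.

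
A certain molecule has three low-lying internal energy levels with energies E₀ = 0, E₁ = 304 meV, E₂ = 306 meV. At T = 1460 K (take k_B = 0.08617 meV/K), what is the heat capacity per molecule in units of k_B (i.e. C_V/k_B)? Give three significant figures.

k_BT = 0.08617 × 1460 K = 125.81 meV.
Eᵢ/kT = 0, 2.4163, 2.4322.
Z = Σ e^(−Eᵢ/kT) = e^(−0) + e^(−2.4163) + e^(−2.4322) = 1.0000 + 0.089251 + 0.087843 = 1.1771.
⟨E⟩ = 45.886 meV, ⟨E²⟩ = 13995 meV².
C_V/k_B = (⟨E²⟩ − ⟨E⟩²)/(kT)² = (13995 − 2105.5)/15828 = 0.751.

0.751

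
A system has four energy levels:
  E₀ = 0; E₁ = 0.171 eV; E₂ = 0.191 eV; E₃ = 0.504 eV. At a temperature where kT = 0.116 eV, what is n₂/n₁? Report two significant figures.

n₂/n₁ = exp[−(E₂−E₁)/kT] = exp(−(0.020 eV)/(0.116 eV)) = exp(-0.1724) = 0.84.

0.84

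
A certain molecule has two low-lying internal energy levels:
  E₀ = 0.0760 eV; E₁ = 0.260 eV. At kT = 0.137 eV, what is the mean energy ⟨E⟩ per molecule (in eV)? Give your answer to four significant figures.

Eᵢ/kT = 0.554745, 1.89781.
Z = Σ e^(−Eᵢ/kT) = e^(−0.554745) + e^(−1.89781) = 0.574219 + 0.149897 = 0.724116.
⟨E⟩ = Σ Eᵢ e^(−Eᵢ/kT) / Z = (0.0760·0.574219 + 0.260·0.149897) / 0.724116 = 0.1141 eV.

0.1141 eV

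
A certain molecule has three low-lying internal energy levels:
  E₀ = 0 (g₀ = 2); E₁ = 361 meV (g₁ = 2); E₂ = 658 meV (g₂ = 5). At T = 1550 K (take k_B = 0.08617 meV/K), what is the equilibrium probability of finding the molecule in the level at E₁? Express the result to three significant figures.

k_BT = 0.08617 × 1550 K = 133.56 meV.
Eᵢ/kT = 0, 2.7029, 4.9266.
Z = Σ gᵢe^(−Eᵢ/kT) = 2·e^(−0) + 2·e^(−2.7029) + 5·e^(−4.9266) = 2.0000 + 0.13402 + 0.036256 = 2.1703.
P₁ = g₁ e^(−E₁/kT) / Z = 0.13402/2.1703 = 0.0618.

0.0618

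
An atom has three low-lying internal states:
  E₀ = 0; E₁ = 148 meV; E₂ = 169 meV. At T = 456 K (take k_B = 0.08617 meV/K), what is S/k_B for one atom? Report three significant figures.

k_BT = 0.08617 × 456 K = 39.294 meV.
Eᵢ/kT = 0, 3.7665, 4.3009.
Z = Σ e^(−Eᵢ/kT) = e^(−0) + e^(−3.7665) + e^(−4.3009) = 1.0000 + 0.023133 + 0.013556 = 1.0367.
⟨E⟩ = Σ EᵢPᵢ = 5.5123 meV.
S/k_B = ln Z + ⟨E⟩/kT = ln(1.0367) + 5.5123/39.294 = 0.036043 + 0.14028 = 0.176.

0.176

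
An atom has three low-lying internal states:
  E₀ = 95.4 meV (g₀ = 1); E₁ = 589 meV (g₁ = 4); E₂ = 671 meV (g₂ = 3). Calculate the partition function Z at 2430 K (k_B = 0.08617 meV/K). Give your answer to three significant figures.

Z = 0.996

k_BT = 0.08617 × 2430 K = 209.39 meV.
Eᵢ/kT = 0.45561, 2.8129, 3.2045.
Z = Σ gᵢe^(−Eᵢ/kT) = 1·e^(−0.45561) + 4·e^(−2.8129) + 3·e^(−3.2045) = 0.63406 + 0.24012 + 0.12174 = 0.99592.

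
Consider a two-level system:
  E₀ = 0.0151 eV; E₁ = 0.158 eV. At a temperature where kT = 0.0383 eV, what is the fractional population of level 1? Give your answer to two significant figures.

0.023

Eᵢ/kT = 0.3943, 4.125.
Z = Σ e^(−Eᵢ/kT) = e^(−0.3943) + e^(−4.125) = 0.6742 + 0.01616 = 0.6904.
P₁ = e^(−E₁/kT) / Z = 0.01616/0.6904 = 0.023.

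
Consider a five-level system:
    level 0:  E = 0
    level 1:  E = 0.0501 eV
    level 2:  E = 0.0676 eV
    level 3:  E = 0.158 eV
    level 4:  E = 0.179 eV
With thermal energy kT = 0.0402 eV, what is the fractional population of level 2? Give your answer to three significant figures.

0.124

Eᵢ/kT = 0, 1.2463, 1.6816, 3.9303, 4.4527.
Z = Σ e^(−Eᵢ/kT) = e^(−0) + e^(−1.2463) + e^(−1.6816) + e^(−3.9303) + e^(−4.4527) = 1.0000 + 0.28757 + 0.18608 + 0.019638 + 0.011647 = 1.5049.
P₂ = e^(−E₂/kT) / Z = 0.18608/1.5049 = 0.124.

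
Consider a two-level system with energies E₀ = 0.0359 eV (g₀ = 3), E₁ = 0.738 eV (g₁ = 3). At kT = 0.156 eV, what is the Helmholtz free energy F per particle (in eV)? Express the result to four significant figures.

Eᵢ/kT = 0.230128, 4.73077.
Z = Σ gᵢe^(−Eᵢ/kT) = 3·e^(−0.230128) + 3·e^(−4.73077) = 2.38330 + 0.0264590 = 2.40976.
F = −kT ln Z = −0.156 × ln(2.40976) = −0.156 × 0.879527 = -0.1372 eV.

-0.1372 eV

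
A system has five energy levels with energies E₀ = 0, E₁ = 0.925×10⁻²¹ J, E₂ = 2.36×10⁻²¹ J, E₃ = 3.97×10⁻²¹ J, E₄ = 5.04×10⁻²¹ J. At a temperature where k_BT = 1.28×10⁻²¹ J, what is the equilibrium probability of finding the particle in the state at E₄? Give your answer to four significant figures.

Eᵢ/kT = 0, 0.722656, 1.84375, 3.10156, 3.93750.
Z = Σ e^(−Eᵢ/kT) = e^(−0) + e^(−0.722656) + e^(−1.84375) + e^(−3.10156) + e^(−3.93750) = 1.00000 + 0.485461 + 0.158223 + 0.0449790 + 0.0194969 = 1.70816.
P₄ = e^(−E₄/kT) / Z = 0.0194969/1.70816 = 0.01141.

0.01141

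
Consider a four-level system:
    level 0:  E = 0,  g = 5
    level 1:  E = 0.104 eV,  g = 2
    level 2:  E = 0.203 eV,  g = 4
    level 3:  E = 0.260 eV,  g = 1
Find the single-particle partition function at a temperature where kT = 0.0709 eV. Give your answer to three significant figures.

Eᵢ/kT = 0, 1.4669, 2.8632, 3.6671.
Z = Σ gᵢe^(−Eᵢ/kT) = 5·e^(−0) + 2·e^(−1.4669) + 4·e^(−2.8632) + 1·e^(−3.6671) = 5.0000 + 0.46128 + 0.22834 + 0.025550 = 5.7152.

Z = 5.72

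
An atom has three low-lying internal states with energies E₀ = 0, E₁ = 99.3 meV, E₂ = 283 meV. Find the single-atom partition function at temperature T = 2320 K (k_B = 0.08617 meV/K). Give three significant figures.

k_BT = 0.08617 × 2320 K = 199.91 meV.
Eᵢ/kT = 0, 0.49672, 1.4156.
Z = Σ e^(−Eᵢ/kT) = e^(−0) + e^(−0.49672) + e^(−1.4156) = 1.0000 + 0.60852 + 0.24278 = 1.8513.

Z = 1.85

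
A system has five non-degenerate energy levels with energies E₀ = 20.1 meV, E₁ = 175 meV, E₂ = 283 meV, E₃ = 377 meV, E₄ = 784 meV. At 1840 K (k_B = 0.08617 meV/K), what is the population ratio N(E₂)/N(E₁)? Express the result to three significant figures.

0.506

k_BT = 0.08617 × 1840 K = 158.55 meV.
n₂/n₁ = exp[−(E₂−E₁)/kT] = exp(−(108 meV)/(158.55 meV)) = exp(-0.68117) = 0.506.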